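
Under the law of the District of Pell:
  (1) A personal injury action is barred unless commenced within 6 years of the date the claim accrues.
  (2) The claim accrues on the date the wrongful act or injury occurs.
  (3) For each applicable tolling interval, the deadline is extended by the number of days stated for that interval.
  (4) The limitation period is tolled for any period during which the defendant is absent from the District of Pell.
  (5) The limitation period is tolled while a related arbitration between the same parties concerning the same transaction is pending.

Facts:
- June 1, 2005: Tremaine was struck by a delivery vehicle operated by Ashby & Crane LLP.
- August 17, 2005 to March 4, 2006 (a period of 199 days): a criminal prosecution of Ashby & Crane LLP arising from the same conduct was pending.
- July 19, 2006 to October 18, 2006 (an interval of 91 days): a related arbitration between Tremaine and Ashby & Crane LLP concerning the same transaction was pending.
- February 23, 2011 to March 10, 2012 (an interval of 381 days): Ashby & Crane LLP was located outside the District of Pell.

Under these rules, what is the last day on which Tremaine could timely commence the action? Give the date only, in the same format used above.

The claim accrued on June 1, 2005, when the wrongful act occurred.
6 years from June 1, 2005 is June 1, 2011.
The period was tolled for 91 days by the pending related arbitration (July 19, 2006 to October 18, 2006), pushing the deadline to August 31, 2011.
The period was tolled for 381 days by the defendant's absence from the jurisdiction (February 23, 2011 to March 10, 2012), pushing the deadline to September 15, 2012.
No stated provision tolls the period for a criminal prosecution, so the interval from August 17, 2005 to March 4, 2006 has no effect on the deadline.

September 15, 2012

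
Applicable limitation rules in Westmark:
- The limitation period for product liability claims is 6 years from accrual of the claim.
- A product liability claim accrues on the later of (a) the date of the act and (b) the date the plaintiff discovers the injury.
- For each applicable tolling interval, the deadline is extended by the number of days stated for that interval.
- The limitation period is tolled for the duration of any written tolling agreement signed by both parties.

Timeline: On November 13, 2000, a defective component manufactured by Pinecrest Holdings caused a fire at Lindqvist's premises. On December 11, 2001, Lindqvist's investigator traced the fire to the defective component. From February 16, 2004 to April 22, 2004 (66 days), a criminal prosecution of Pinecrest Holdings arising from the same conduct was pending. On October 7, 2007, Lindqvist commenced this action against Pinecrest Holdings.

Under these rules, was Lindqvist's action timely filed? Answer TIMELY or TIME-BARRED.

TIMELY

Because discovery on December 11, 2001 post-dates the November 13, 2000 act, accrual under the later-of rule falls on December 11, 2001.
The untolled deadline — 6 years after December 11, 2001 — is December 11, 2007.
The pending criminal prosecution from February 16, 2004 to April 22, 2004 does not toll the period, because no stated rule makes a criminal prosecution a tolling event.
Filing on October 7, 2007 beat the December 11, 2007 deadline — the action is timely.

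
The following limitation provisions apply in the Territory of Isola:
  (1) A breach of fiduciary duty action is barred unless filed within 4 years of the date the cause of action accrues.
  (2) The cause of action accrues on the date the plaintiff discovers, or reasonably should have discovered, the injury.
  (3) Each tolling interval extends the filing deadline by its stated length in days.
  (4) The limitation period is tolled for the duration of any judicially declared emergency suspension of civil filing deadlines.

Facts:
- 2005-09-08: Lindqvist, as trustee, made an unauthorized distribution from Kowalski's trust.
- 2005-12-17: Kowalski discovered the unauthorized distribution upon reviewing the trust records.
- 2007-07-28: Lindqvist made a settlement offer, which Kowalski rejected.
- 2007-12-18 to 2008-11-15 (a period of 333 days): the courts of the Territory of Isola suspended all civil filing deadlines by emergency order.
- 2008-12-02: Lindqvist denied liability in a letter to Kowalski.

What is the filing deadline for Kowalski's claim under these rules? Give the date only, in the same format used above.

2010-11-15

Accrual is tied to discovery, so the period began on 2005-12-17 rather than on 2005-09-08 when the act occurred.
4 years from 2005-12-17 is 2009-12-17.
The emergency suspension of filing deadlines from 2007-12-18 to 2008-11-15 tolled the period for 333 days, extending the deadline to 2010-11-15.
None of the other events listed affects the running of the period under the stated rules.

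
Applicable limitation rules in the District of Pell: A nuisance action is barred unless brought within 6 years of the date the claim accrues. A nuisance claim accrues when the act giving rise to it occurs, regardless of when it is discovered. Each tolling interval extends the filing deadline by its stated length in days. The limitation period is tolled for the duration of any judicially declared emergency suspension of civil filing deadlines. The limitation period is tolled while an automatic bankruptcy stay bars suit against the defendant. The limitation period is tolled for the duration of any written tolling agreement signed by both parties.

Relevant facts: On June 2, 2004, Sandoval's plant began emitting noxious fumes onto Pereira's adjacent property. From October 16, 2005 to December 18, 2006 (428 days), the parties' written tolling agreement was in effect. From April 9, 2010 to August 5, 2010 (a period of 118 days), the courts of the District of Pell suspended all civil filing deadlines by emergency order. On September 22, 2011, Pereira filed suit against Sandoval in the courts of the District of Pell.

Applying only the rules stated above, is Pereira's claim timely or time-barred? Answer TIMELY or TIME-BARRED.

The claim accrued on June 2, 2004, the date of the act.
Adding the 6 years base period to June 2, 2004 gives a deadline of June 2, 2010, before any tolling.
Because the written tolling agreement ran from October 16, 2005 to December 18, 2006, the deadline is extended by 428 days to August 4, 2011.
Because the emergency suspension of filing deadlines ran from April 9, 2010 to August 5, 2010, the deadline is extended by 118 days to November 30, 2011.
The September 22, 2011 filing precedes the November 30, 2011 deadline; the claim is timely.

TIMELY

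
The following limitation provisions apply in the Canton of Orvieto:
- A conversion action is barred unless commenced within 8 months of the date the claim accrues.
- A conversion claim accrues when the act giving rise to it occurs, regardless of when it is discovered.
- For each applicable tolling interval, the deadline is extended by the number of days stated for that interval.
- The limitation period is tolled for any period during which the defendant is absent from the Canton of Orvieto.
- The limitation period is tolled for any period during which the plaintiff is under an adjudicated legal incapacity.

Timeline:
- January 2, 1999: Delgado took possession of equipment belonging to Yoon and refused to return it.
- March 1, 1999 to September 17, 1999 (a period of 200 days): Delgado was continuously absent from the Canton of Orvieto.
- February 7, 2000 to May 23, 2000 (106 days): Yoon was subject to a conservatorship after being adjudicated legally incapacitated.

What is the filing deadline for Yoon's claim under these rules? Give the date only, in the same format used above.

The claim accrued on January 2, 1999, the date of the act.
The untolled deadline — 8 months after January 2, 1999 — is September 2, 1999.
The period was tolled for 200 days by the defendant's absence from the jurisdiction (March 1, 1999 to September 17, 1999), pushing the deadline to March 20, 2000.
The period was tolled for 106 days by the plaintiff's legal incapacity (February 7, 2000 to May 23, 2000), pushing the deadline to July 4, 2000.

July 4, 2000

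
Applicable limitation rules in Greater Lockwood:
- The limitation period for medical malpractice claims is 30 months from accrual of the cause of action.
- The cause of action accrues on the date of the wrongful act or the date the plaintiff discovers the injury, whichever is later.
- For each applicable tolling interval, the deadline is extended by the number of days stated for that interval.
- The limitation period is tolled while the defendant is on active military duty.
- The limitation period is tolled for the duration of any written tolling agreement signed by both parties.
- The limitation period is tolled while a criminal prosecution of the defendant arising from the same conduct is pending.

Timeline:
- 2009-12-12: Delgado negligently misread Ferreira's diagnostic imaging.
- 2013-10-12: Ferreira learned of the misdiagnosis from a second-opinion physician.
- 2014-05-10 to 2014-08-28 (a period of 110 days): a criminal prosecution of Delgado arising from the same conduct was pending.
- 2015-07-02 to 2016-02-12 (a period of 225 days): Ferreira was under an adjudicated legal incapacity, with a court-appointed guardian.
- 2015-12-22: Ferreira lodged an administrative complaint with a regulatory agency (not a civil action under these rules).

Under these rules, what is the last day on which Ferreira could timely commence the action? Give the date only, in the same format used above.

2016-07-31

Because discovery on 2013-10-12 post-dates the 2009-12-12 act, accrual under the later-of rule falls on 2013-10-12.
The untolled deadline — 30 months after 2013-10-12 — is 2016-04-12.
Because the pending criminal prosecution ran from 2014-05-10 to 2014-08-28, the deadline is extended by 110 days to 2016-07-31.
Although the plaintiff's incapacity ran from 2015-07-02 to 2016-02-12, the stated rules do not make that a tolling event, so it is disregarded.
The other events in the timeline have no effect on the limitation period under the stated rules.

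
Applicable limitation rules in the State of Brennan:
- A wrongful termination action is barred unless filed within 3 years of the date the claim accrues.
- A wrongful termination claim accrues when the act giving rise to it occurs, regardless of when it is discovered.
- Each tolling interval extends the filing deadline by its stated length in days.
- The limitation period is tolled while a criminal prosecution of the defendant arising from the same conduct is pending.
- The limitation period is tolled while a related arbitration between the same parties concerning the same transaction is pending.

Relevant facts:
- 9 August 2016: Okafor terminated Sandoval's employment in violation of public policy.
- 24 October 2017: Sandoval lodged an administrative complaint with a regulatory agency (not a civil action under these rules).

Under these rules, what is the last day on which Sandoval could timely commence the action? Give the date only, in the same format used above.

The limitation period began to run on 9 August 2016.
The untolled deadline — 3 years after 9 August 2016 — is 9 August 2019.
None of the other events listed affects the running of the period under the stated rules.

9 August 2019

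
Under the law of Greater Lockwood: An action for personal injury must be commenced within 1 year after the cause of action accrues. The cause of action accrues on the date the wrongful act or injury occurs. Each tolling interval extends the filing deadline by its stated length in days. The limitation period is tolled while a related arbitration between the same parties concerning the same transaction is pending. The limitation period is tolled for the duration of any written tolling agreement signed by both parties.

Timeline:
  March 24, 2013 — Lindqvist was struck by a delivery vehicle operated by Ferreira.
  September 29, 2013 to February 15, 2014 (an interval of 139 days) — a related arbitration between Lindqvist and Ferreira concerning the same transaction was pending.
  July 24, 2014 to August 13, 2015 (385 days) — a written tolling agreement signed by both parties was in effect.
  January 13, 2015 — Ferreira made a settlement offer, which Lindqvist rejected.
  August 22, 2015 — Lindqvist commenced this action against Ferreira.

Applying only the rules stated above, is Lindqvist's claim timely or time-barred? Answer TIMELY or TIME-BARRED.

TIMELY

The limitation period began to run on March 24, 2013.
1 year from March 24, 2013 is March 24, 2014.
The pending related arbitration from September 29, 2013 to February 15, 2014 tolled the period for 139 days, extending the deadline to August 10, 2014.
The written tolling agreement from July 24, 2014 to August 13, 2015 tolled the period for 385 days, extending the deadline to August 30, 2015.
The other events in the timeline have no effect on the limitation period under the stated rules.
Filing on August 22, 2015 beat the August 30, 2015 deadline — the action is timely.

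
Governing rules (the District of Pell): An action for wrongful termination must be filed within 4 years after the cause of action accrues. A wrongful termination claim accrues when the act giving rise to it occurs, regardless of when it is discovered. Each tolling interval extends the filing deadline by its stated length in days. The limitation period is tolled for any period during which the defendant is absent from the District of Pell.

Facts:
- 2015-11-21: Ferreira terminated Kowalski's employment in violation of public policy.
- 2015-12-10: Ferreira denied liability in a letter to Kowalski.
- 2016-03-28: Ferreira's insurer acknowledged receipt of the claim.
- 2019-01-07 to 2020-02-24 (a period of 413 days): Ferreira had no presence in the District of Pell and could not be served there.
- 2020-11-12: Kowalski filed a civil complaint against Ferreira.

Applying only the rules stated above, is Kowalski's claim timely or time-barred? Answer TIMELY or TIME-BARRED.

TIMELY

The cause of action accrued on 2015-11-21, the date of the act.
The untolled deadline — 4 years after 2015-11-21 — is 2019-11-21.
The period was tolled for 413 days by the defendant's absence from the jurisdiction (2019-01-07 to 2020-02-24), pushing the deadline to 2021-01-07.
None of the other events listed affects the running of the period under the stated rules.
The 2020-11-12 filing precedes the 2021-01-07 deadline; the claim is timely.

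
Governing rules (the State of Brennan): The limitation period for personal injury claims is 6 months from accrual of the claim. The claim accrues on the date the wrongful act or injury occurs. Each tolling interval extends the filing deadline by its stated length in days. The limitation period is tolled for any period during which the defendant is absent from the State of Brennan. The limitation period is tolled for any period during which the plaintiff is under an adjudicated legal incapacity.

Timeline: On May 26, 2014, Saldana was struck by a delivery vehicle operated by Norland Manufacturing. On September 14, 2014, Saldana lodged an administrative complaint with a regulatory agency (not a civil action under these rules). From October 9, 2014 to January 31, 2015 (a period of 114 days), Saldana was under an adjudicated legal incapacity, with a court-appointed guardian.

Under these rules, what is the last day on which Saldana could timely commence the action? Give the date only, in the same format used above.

The claim accrued on May 26, 2014, the date of the act.
6 months from May 26, 2014 is November 26, 2014.
Because the plaintiff's legal incapacity ran from October 9, 2014 to January 31, 2015, the deadline is extended by 114 days to March 20, 2015.
The other events in the timeline have no effect on the limitation period under the stated rules.

March 20, 2015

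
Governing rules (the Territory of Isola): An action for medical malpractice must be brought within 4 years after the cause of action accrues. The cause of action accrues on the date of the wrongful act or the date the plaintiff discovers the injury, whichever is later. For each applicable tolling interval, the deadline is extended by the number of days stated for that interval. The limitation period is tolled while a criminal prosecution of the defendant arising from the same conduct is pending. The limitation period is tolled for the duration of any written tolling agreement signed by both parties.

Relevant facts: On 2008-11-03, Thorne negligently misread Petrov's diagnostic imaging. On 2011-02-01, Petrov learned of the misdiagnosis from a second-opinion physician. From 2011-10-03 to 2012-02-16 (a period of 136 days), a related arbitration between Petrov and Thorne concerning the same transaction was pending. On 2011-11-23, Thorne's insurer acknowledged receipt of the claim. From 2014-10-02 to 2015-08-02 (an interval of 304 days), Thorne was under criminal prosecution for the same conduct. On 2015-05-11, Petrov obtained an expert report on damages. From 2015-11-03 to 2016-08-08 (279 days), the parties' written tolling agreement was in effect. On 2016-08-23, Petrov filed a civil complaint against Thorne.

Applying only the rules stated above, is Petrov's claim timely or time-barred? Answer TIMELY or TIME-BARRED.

TIMELY

Taking the later of the act (2008-11-03) and discovery (2011-02-01), the claim accrued on 2011-02-01.
4 years from 2011-02-01 is 2015-02-01.
The period was tolled for 304 days by the pending criminal prosecution (2014-10-02 to 2015-08-02), pushing the deadline to 2015-12-02.
Because the written tolling agreement ran from 2015-11-03 to 2016-08-08, the deadline is extended by 279 days to 2016-09-06.
Although a pending arbitration ran from 2011-10-03 to 2012-02-16, the stated rules do not make that a tolling event, so it is disregarded.
Nothing else in the chronology tolls or restarts the period.
Petrov filed on 2016-08-23, before the 2016-09-06 deadline, so the action is timely.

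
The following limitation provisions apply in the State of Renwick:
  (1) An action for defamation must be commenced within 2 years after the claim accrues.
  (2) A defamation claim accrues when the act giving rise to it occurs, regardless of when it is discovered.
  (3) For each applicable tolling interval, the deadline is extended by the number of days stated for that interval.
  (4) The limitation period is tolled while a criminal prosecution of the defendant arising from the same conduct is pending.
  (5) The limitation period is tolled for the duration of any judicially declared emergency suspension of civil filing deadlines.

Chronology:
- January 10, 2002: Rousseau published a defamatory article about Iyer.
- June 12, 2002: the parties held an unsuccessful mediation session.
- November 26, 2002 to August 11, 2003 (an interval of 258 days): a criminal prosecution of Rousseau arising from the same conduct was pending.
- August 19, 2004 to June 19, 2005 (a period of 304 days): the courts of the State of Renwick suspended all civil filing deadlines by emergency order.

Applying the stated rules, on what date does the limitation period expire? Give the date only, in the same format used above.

The claim accrued on January 10, 2002, when the wrongful act occurred.
The untolled deadline — 2 years after January 10, 2002 — is January 10, 2004.
Because the pending criminal prosecution ran from November 26, 2002 to August 11, 2003, the deadline is extended by 258 days to September 24, 2004.
Because the emergency suspension of filing deadlines ran from August 19, 2004 to June 19, 2005, the deadline is extended by 304 days to July 25, 2005.
Nothing else in the chronology tolls or restarts the period.

July 25, 2005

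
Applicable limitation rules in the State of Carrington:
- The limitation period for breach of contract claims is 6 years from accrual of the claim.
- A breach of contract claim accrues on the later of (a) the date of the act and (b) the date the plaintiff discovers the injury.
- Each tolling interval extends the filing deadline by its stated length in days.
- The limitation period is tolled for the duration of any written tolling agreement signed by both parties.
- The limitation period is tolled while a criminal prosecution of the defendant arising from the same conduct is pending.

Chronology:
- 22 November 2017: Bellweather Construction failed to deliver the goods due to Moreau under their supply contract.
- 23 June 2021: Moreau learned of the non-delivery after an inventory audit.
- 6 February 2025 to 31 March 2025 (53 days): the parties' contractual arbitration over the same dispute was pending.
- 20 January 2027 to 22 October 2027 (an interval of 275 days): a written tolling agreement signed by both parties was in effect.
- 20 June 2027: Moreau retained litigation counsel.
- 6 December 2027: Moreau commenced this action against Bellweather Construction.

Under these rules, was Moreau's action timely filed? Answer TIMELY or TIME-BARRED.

TIMELY

Taking the later of the act (22 November 2017) and discovery (23 June 2021), the claim accrued on 23 June 2021.
The untolled deadline — 6 years after 23 June 2021 — is 23 June 2027.
The period was tolled for 275 days by the written tolling agreement (20 January 2027 to 22 October 2027), pushing the deadline to 24 March 2028.
No stated provision tolls the period for a pending arbitration, so the interval from 6 February 2025 to 31 March 2025 has no effect on the deadline.
The other events in the timeline have no effect on the limitation period under the stated rules.
The 6 December 2027 filing precedes the 24 March 2028 deadline; the claim is timely.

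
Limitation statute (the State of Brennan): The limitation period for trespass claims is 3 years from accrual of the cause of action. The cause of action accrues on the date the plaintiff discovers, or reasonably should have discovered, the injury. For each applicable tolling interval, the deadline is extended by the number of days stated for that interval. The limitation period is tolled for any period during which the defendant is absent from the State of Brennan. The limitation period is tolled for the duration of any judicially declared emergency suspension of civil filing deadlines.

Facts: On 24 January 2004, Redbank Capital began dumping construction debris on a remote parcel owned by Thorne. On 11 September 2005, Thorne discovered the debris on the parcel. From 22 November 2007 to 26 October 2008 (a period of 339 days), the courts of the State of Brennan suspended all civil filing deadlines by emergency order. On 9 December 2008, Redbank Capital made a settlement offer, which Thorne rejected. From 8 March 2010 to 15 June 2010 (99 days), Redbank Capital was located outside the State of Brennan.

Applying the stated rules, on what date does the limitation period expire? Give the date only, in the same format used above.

The claim did not accrue until Thorne discovered the injury on 11 September 2005; the 24 January 2004 act date does not start the clock under the stated rule.
3 years from 11 September 2005 is 11 September 2008.
The period was tolled for 339 days by the emergency suspension of filing deadlines (22 November 2007 to 26 October 2008), pushing the deadline to 16 August 2009.
The defendant's absence from the jurisdiction from 8 March 2010 to 15 June 2010 began after the period had already run on 16 August 2009, so it has no tolling effect.
None of the other events listed affects the running of the period under the stated rules.

16 August 2009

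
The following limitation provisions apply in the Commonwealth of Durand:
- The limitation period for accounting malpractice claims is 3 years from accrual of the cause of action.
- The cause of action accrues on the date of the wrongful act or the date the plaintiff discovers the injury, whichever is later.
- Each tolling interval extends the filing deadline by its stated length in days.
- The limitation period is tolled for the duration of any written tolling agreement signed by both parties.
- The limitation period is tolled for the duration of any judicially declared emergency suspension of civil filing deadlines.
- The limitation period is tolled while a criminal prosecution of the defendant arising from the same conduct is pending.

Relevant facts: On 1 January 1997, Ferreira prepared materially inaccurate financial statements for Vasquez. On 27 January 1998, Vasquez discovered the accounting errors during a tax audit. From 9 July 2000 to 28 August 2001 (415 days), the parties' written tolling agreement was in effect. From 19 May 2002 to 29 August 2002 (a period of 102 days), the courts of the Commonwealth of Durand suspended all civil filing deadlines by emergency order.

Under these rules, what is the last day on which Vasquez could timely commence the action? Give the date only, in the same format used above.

The claim accrued on 27 January 1998 — the later of the 1 January 1997 act and the 27 January 1998 discovery.
3 years from 27 January 1998 is 27 January 2001.
Because the written tolling agreement ran from 9 July 2000 to 28 August 2001, the deadline is extended by 415 days to 18 March 2002.
By the time the emergency suspension of filing deadlines began on 19 May 2002, the limitation period had already expired on 18 March 2002; that interval cannot revive it.

18 March 2002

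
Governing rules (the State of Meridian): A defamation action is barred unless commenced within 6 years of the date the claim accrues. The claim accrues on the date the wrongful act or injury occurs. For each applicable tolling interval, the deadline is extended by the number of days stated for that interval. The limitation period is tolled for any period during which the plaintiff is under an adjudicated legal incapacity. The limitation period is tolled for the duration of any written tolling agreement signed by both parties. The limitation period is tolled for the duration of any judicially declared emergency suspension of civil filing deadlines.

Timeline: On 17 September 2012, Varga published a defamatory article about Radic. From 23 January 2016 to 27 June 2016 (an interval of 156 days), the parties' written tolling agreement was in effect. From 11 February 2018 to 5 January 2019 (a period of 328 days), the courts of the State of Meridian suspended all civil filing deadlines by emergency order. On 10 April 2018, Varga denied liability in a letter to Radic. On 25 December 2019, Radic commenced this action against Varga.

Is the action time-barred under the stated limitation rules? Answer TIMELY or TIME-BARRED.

The claim accrued on 17 September 2012, the date of the act.
6 years from 17 September 2012 is 17 September 2018.
The written tolling agreement from 23 January 2016 to 27 June 2016 tolled the period for 156 days, extending the deadline to 20 February 2019.
The emergency suspension of filing deadlines from 11 February 2018 to 5 January 2019 tolled the period for 328 days, extending the deadline to 14 January 2020.
The other events in the timeline have no effect on the limitation period under the stated rules.
Filing on 25 December 2019 beat the 14 January 2020 deadline — the action is timely.

TIMELY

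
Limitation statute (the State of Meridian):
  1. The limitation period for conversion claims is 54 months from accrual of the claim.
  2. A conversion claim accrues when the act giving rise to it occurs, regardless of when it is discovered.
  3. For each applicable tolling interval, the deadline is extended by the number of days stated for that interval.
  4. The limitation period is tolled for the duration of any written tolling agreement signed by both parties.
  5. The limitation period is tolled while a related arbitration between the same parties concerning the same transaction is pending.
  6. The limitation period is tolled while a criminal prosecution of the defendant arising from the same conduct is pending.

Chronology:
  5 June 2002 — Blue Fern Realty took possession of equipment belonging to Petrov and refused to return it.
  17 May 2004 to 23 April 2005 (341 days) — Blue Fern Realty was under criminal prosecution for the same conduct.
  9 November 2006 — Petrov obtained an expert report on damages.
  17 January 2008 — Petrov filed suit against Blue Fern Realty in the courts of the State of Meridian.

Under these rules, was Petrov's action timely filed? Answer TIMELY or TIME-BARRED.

The claim accrued on 5 June 2002, when the wrongful act occurred.
Adding the 54 months base period to 5 June 2002 gives a deadline of 5 December 2006, before any tolling.
Because the pending criminal prosecution ran from 17 May 2004 to 23 April 2005, the deadline is extended by 341 days to 11 November 2007.
Nothing else in the chronology tolls or restarts the period.
The 17 January 2008 filing falls after the 11 November 2007 deadline; the claim is time-barred.

TIME-BARRED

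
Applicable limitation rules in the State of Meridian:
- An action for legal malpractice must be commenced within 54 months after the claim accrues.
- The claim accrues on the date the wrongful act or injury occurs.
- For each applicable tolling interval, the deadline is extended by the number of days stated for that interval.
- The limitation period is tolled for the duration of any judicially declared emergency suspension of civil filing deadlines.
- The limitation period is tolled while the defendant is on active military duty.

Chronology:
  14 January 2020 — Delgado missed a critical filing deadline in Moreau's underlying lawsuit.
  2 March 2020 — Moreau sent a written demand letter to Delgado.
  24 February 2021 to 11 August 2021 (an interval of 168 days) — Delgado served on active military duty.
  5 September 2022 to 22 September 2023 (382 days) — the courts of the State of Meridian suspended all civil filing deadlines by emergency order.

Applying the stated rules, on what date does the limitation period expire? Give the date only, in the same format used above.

The claim accrued on 14 January 2020, the date of the act.
The untolled deadline — 54 months after 14 January 2020 — is 14 July 2024.
The defendant's active military service from 24 February 2021 to 11 August 2021 tolled the period for 168 days, extending the deadline to 29 December 2024.
The emergency suspension of filing deadlines from 5 September 2022 to 22 September 2023 tolled the period for 382 days, extending the deadline to 15 January 2026.
Nothing else in the chronology tolls or restarts the period.

15 January 2026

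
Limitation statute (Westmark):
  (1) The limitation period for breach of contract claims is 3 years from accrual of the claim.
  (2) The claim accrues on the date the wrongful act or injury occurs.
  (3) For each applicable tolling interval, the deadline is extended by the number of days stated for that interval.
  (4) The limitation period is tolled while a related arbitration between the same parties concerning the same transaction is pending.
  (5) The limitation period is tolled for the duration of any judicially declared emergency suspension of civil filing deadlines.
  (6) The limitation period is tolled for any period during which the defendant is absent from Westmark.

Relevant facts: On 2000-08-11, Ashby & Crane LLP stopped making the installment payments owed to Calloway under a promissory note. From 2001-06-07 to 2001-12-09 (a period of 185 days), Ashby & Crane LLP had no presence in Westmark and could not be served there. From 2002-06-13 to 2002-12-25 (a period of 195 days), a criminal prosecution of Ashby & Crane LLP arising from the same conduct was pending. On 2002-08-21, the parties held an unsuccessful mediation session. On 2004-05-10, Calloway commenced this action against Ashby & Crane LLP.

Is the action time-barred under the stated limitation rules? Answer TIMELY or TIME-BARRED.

TIME-BARRED

The claim accrued on 2000-08-11, the date of the act.
Adding the 3 years base period to 2000-08-11 gives a deadline of 2003-08-11, before any tolling.
Because the defendant's absence from the jurisdiction ran from 2001-06-07 to 2001-12-09, the deadline is extended by 185 days to 2004-02-12.
The pending criminal prosecution from 2002-06-13 to 2002-12-25 does not toll the period, because no stated rule makes a criminal prosecution a tolling event.
The other events in the timeline have no effect on the limitation period under the stated rules.
Calloway filed on 2004-05-10, after the 2004-02-12 deadline, so the action is time-barred.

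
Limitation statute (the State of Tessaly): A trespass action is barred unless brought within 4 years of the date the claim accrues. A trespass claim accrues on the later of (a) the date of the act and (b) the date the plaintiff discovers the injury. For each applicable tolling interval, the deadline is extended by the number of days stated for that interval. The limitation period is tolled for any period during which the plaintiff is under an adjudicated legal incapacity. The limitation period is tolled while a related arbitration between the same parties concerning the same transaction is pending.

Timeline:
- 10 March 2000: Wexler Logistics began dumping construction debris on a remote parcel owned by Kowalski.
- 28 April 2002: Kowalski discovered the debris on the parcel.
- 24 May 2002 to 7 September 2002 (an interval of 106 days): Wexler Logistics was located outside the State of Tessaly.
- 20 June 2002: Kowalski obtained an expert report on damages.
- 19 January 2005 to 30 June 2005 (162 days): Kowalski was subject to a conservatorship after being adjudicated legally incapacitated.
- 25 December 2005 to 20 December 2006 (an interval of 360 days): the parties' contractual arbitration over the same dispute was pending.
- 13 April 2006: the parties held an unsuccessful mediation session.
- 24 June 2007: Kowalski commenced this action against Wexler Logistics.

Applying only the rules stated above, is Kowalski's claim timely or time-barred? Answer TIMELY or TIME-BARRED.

Because discovery on 28 April 2002 post-dates the 10 March 2000 act, accrual under the later-of rule falls on 28 April 2002.
4 years from 28 April 2002 is 28 April 2006.
The period was tolled for 162 days by the plaintiff's legal incapacity (19 January 2005 to 30 June 2005), pushing the deadline to 7 October 2006.
Because the pending related arbitration ran from 25 December 2005 to 20 December 2006, the deadline is extended by 360 days to 2 October 2007.
The defendant's absence from the jurisdiction from 24 May 2002 to 7 September 2002 does not toll the period, because no stated rule makes the defendant's absence a tolling event.
The other events in the timeline have no effect on the limitation period under the stated rules.
Filing on 24 June 2007 beat the 2 October 2007 deadline — the action is timely.

TIMELY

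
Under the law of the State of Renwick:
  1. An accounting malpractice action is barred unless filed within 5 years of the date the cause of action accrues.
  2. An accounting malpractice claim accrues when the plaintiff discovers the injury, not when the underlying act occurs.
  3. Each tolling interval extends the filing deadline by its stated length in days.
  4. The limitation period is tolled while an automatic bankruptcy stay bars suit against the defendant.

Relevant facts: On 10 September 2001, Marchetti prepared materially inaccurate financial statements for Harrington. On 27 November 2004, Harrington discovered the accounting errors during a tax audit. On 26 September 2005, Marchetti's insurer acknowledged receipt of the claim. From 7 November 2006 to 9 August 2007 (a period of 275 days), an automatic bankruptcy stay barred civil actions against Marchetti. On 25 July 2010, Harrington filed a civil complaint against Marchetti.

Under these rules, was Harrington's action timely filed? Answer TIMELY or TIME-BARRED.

Accrual is tied to discovery, so the period began on 27 November 2004 rather than on 10 September 2001 when the act occurred.
5 years from 27 November 2004 is 27 November 2009.
The period was tolled for 275 days by the automatic bankruptcy stay (7 November 2006 to 9 August 2007), pushing the deadline to 29 August 2010.
Nothing else in the chronology tolls or restarts the period.
Filing on 25 July 2010 beat the 29 August 2010 deadline — the action is timely.

TIMELY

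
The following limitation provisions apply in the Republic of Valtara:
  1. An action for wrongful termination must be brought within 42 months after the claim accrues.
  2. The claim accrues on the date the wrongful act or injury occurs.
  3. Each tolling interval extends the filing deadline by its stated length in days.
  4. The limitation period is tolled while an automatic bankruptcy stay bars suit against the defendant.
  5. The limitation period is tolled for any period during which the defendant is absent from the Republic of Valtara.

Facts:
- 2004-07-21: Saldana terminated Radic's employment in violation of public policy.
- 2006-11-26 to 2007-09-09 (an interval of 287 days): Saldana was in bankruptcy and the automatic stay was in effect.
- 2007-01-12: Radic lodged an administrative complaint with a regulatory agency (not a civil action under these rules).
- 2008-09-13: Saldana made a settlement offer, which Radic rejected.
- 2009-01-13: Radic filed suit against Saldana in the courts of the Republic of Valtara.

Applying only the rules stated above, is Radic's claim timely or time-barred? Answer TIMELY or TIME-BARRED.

TIME-BARRED

The claim accrued on 2004-07-21, when the wrongful act occurred.
42 months from 2004-07-21 is 2008-01-21.
The automatic bankruptcy stay from 2006-11-26 to 2007-09-09 tolled the period for 287 days, extending the deadline to 2008-11-03.
None of the other events listed affects the running of the period under the stated rules.
The 2009-01-13 filing falls after the 2008-11-03 deadline; the claim is time-barred.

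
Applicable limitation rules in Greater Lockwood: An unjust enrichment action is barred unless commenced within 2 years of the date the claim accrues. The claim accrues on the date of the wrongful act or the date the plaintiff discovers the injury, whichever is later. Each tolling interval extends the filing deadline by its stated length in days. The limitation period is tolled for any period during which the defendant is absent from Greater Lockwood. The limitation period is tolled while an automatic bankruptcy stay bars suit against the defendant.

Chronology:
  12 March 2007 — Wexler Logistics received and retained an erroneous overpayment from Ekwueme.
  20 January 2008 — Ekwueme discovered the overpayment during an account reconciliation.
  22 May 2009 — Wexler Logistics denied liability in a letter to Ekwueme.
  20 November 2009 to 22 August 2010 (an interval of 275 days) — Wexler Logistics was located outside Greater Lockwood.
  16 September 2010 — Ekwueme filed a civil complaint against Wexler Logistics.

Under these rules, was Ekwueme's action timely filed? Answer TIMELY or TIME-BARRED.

The claim accrued on 20 January 2008 — the later of the 12 March 2007 act and the 20 January 2008 discovery.
The untolled deadline — 2 years after 20 January 2008 — is 20 January 2010.
Because the defendant's absence from the jurisdiction ran from 20 November 2009 to 22 August 2010, the deadline is extended by 275 days to 22 October 2010.
The other events in the timeline have no effect on the limitation period under the stated rules.
The 16 September 2010 filing precedes the 22 October 2010 deadline; the claim is timely.

TIMELY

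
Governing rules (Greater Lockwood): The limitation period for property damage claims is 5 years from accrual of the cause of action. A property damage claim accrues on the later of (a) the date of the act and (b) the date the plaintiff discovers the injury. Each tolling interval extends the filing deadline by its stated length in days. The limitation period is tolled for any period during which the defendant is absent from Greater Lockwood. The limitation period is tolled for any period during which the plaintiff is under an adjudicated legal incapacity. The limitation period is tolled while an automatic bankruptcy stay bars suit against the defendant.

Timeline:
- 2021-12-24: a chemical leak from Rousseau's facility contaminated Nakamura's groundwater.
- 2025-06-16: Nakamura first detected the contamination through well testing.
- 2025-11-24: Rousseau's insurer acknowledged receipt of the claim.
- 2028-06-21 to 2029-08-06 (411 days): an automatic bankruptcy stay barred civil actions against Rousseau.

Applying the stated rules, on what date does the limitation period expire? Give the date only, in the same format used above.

2031-08-01

The claim accrued on 2025-06-16 — the later of the 2021-12-24 act and the 2025-06-16 discovery.
Adding the 5 years base period to 2025-06-16 gives a deadline of 2030-06-16, before any tolling.
The automatic bankruptcy stay from 2028-06-21 to 2029-08-06 tolled the period for 411 days, extending the deadline to 2031-08-01.
None of the other events listed affects the running of the period under the stated rules.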